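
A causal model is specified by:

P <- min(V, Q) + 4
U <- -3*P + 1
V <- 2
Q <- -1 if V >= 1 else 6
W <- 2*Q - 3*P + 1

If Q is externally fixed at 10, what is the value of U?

do(Q=10) replaces the equation Q <- -1 if V >= 1 else 6 with the constant Q = 10.
P = min(V, Q) + 4  [with V=2, Q=10]  = 6
U = -3*P + 1  [with P=6]  = -17

-17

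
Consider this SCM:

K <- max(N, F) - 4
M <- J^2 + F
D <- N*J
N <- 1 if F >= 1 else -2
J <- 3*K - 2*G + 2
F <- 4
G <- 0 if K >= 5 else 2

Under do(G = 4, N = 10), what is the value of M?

148

The joint intervention fixes G = 4, N = 10, removing each variable's own equation.
K = max(N, F) - 4  [with N=10, F=4]  = 6
J = 3*K - 2*G + 2  [with K=6, G=4]  = 12
M = J^2 + F  [with J=12, F=4]  = 148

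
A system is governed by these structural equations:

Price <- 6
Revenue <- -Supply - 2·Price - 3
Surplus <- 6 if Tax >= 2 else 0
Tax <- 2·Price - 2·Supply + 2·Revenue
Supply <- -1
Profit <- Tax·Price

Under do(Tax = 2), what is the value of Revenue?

Under do(Tax=2), the mechanism Tax <- 2·Price - 2·Supply + 2·Revenue is discarded; Tax is fixed at 2.
Since Revenue is not a descendant of the intervened variable, it is unaffected.
Revenue = -Supply - 2·Price - 3  [with Supply=-1, Price=6]  = -14

-14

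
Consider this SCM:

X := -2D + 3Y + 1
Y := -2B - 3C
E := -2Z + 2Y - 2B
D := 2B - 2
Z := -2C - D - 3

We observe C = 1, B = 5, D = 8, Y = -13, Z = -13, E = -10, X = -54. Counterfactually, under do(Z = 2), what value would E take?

-40

The intervention breaks the incoming arrows to Z: Z := -2C - D - 3 no longer applies, and Z = 2.
Y = -2B - 3C  [with B=5, C=1]  = -13
E = -2Z + 2Y - 2B  [with Z=2, Y=-13, B=5]  = -40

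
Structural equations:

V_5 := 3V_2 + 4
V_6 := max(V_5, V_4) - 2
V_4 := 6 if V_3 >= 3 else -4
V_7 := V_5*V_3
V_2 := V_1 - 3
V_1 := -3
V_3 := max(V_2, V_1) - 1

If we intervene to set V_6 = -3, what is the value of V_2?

-6

do(V_6=-3) replaces the equation V_6 := max(V_5, V_4) - 2 with the constant V_6 = -3.
V_2 is not downstream of the intervention, so its value is determined by the original equations.
V_2 = V_1 - 3  [with V_1=-3]  = -6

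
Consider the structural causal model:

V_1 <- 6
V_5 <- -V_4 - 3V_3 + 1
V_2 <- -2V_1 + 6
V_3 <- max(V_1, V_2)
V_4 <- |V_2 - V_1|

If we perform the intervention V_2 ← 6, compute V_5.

do(V_2=6) replaces the equation V_2 <- -2V_1 + 6 with the constant V_2 = 6.
V_3 = max(V_1, V_2)  [with V_1=6, V_2=6]  = 6
V_4 = |V_2 - V_1|  [with V_2=6, V_1=6]  = 0
V_5 = -V_4 - 3V_3 + 1  [with V_4=0, V_3=6]  = -17

-17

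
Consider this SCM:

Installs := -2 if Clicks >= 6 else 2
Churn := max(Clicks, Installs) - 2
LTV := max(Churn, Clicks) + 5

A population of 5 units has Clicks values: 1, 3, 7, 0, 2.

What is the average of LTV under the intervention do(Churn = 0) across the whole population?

do(Churn=0) breaks Churn's dependence on Clicks. With Churn=0 fixed, LTV across the units is 6, 8, 12, 5, 7, mean 7.6.

7.6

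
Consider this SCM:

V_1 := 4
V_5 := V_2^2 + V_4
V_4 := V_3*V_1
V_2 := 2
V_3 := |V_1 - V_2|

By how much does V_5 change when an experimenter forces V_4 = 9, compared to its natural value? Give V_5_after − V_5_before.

1

Intervening sets V_4 = 9 and removes its equation (V_4 := V_3*V_1).
V_5 = V_2^2 + V_4  [with V_2=2, V_4=9]  = 13
Without intervention: V_3 = |V_1 - V_2|  [with V_1=4, V_2=2]  = 2; V_4 = V_3*V_1  [with V_3=2, V_1=4]  = 8; V_5 = V_2^2 + V_4  [with V_2=2, V_4=8]  = 12.
Change = 13 − 12 = 1.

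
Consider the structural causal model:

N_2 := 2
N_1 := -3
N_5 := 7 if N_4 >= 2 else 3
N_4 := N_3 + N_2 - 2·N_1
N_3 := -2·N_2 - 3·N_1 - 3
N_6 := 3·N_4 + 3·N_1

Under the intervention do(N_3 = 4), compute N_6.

27

The intervention breaks the incoming arrows to N_3: N_3 := -2·N_2 - 3·N_1 - 3 no longer applies, and N_3 = 4.
N_4 = N_3 + N_2 - 2·N_1  [with N_3=4, N_2=2, N_1=-3]  = 12
N_6 = 3·N_4 + 3·N_1  [with N_4=12, N_1=-3]  = 27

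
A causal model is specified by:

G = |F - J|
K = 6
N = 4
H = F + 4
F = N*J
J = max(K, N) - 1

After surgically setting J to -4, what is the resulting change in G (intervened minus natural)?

-3

The intervention breaks the incoming arrows to J: J = max(K, N) - 1 no longer applies, and J = -4.
F = N*J  [with N=4, J=-4]  = -16
G = |F - J|  [with F=-16, J=-4]  = 12
Without intervention: J = max(K, N) - 1  [with K=6, N=4]  = 5; F = N*J  [with N=4, J=5]  = 20; G = |F - J|  [with F=20, J=5]  = 15.
Change = 12 − 15 = -3.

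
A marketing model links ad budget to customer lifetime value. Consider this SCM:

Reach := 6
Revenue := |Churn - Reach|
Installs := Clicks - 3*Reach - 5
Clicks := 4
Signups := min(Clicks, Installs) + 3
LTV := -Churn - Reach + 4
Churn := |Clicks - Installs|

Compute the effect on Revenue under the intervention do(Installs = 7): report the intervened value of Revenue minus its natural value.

-14

The intervention breaks the incoming arrows to Installs: Installs := Clicks - 3*Reach - 5 no longer applies, and Installs = 7.
Churn = |Clicks - Installs|  [with Clicks=4, Installs=7]  = 3
Revenue = |Churn - Reach|  [with Churn=3, Reach=6]  = 3
Without intervention: Installs = Clicks - 3*Reach - 5  [with Clicks=4, Reach=6]  = -19; Churn = |Clicks - Installs|  [with Clicks=4, Installs=-19]  = 23; Revenue = |Churn - Reach|  [with Churn=23, Reach=6]  = 17.
Change = 3 − 17 = -14.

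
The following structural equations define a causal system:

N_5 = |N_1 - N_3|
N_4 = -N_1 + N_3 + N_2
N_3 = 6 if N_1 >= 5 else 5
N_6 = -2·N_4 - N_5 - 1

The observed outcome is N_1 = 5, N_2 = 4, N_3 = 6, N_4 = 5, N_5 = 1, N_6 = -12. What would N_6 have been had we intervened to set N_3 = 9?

The intervention breaks the incoming arrows to N_3: N_3 = 6 if N_1 >= 5 else 5 no longer applies, and N_3 = 9.
N_4 = -N_1 + N_3 + N_2  [with N_1=5, N_3=9, N_2=4]  = 8
N_5 = |N_1 - N_3|  [with N_1=5, N_3=9]  = 4
N_6 = -2·N_4 - N_5 - 1  [with N_4=8, N_5=4]  = -21

-21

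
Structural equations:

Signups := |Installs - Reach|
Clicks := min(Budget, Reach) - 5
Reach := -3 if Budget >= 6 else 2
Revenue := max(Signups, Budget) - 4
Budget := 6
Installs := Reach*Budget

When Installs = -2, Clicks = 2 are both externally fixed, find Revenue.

2

The joint intervention fixes Installs = -2, Clicks = 2, removing each variable's own equation.
Reach = -3 if Budget >= 6 else 2  [with Budget=6]  = -3
Signups = |Installs - Reach|  [with Installs=-2, Reach=-3]  = 1
Revenue = max(Signups, Budget) - 4  [with Signups=1, Budget=6]  = 2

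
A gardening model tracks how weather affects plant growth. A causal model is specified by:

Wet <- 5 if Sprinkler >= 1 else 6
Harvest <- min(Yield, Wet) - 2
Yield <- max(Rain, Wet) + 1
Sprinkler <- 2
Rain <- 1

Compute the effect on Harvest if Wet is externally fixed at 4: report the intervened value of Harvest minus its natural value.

-1

do(Wet=4) replaces the equation Wet <- 5 if Sprinkler >= 1 else 6 with the constant Wet = 4.
Yield = max(Rain, Wet) + 1  [with Rain=1, Wet=4]  = 5
Harvest = min(Yield, Wet) - 2  [with Yield=5, Wet=4]  = 2
Without intervention: Wet = 5 if Sprinkler >= 1 else 6  [with Sprinkler=2]  = 5; Yield = max(Rain, Wet) + 1  [with Rain=1, Wet=5]  = 6; Harvest = min(Yield, Wet) - 2  [with Yield=6, Wet=5]  = 3.
Change = 2 − 3 = -1.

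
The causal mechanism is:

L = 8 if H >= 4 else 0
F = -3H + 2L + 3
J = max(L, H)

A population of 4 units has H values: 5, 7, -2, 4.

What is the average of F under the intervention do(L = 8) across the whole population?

8.5

Under do(L=8), L's equation is replaced by L=8 for every unit. Per-unit F: 4, -2, 25, 7. Mean = 8.5.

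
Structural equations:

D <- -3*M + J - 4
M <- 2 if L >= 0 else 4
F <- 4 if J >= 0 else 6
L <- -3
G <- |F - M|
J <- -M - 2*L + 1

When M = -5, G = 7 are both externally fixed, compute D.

Setting M = -5, G = 7 by intervention discards those variables' equations.
J = -M - 2*L + 1  [with M=-5, L=-3]  = 12
D = -3*M + J - 4  [with M=-5, J=12]  = 23

23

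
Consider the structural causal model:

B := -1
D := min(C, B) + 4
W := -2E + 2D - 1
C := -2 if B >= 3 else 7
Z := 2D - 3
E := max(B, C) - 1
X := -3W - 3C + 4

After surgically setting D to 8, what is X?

-26

The intervention breaks the incoming arrows to D: D := min(C, B) + 4 no longer applies, and D = 8.
C = -2 if B >= 3 else 7  [with B=-1]  = 7
E = max(B, C) - 1  [with B=-1, C=7]  = 6
W = -2E + 2D - 1  [with E=6, D=8]  = 3
X = -3W - 3C + 4  [with W=3, C=7]  = -26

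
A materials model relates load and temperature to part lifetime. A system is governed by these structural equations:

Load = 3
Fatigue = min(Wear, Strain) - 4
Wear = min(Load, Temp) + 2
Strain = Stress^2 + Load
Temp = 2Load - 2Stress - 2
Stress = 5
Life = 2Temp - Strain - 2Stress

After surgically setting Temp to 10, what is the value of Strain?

28

Under do(Temp=10), the mechanism Temp = 2Load - 2Stress - 2 is discarded; Temp is fixed at 10.
Since Strain is not a descendant of the intervened variable, it is unaffected.
Strain = Stress^2 + Load  [with Stress=5, Load=3]  = 28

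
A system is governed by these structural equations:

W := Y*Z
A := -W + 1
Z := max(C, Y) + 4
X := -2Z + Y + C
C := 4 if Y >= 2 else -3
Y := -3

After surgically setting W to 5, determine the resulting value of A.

The intervention breaks the incoming arrows to W: W := Y*Z no longer applies, and W = 5.
A = -W + 1  [with W=5]  = -4

-4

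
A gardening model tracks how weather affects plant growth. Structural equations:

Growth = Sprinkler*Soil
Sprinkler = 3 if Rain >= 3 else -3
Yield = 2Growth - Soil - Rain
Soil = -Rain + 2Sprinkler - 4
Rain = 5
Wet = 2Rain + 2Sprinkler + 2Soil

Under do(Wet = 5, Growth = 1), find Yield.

0

The joint intervention fixes Wet = 5, Growth = 1, removing each variable's own equation.
Sprinkler = 3 if Rain >= 3 else -3  [with Rain=5]  = 3
Soil = -Rain + 2Sprinkler - 4  [with Rain=5, Sprinkler=3]  = -3
Yield = 2Growth - Soil - Rain  [with Growth=1, Soil=-3, Rain=5]  = 0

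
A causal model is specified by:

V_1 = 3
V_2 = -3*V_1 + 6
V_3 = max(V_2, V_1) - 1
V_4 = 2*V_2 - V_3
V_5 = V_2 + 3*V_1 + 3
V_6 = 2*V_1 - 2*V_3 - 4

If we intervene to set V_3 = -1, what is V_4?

-5

The intervention breaks the incoming arrows to V_3: V_3 = max(V_2, V_1) - 1 no longer applies, and V_3 = -1.
V_2 = -3*V_1 + 6  [with V_1=3]  = -3
V_4 = 2*V_2 - V_3  [with V_2=-3, V_3=-1]  = -5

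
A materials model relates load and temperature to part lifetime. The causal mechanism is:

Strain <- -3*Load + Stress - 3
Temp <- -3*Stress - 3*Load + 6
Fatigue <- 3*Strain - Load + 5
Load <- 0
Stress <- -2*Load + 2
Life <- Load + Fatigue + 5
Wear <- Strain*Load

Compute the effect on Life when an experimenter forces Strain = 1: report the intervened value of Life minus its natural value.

The intervention breaks the incoming arrows to Strain: Strain <- -3*Load + Stress - 3 no longer applies, and Strain = 1.
Fatigue = 3*Strain - Load + 5  [with Strain=1, Load=0]  = 8
Life = Load + Fatigue + 5  [with Load=0, Fatigue=8]  = 13
Without intervention: Stress = -2*Load + 2  [with Load=0]  = 2; Strain = -3*Load + Stress - 3  [with Load=0, Stress=2]  = -1; Fatigue = 3*Strain - Load + 5  [with Strain=-1, Load=0]  = 2; Life = Load + Fatigue + 5  [with Load=0, Fatigue=2]  = 7.
Change = 13 − 7 = 6.

6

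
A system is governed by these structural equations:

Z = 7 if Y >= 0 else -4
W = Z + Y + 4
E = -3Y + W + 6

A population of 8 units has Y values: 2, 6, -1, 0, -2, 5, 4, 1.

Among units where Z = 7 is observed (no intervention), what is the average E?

Conditioning on Z=7 selects the 6 unit(s) with Y ∈ {2, 6, 0, 5, 4, 1}. Their E values: 13, 5, 17, 7, 9, 15. Mean = 11.

11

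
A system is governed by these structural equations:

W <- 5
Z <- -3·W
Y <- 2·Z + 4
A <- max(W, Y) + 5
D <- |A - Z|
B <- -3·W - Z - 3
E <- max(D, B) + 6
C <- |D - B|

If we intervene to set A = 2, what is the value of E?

The intervention breaks the incoming arrows to A: A <- max(W, Y) + 5 no longer applies, and A = 2.
Z = -3·W  [with W=5]  = -15
D = |A - Z|  [with A=2, Z=-15]  = 17
B = -3·W - Z - 3  [with W=5, Z=-15]  = -3
E = max(D, B) + 6  [with D=17, B=-3]  = 23

23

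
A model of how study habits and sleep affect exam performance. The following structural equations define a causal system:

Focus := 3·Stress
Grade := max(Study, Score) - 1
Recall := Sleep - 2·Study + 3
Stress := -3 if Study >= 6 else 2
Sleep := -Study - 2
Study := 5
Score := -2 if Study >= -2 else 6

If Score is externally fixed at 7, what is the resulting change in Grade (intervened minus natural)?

Under do(Score=7), the mechanism Score := -2 if Study >= -2 else 6 is discarded; Score is fixed at 7.
Grade = max(Study, Score) - 1  [with Study=5, Score=7]  = 6
Without intervention: Score = -2 if Study >= -2 else 6  [with Study=5]  = -2; Grade = max(Study, Score) - 1  [with Study=5, Score=-2]  = 4.
Change = 6 − 4 = 2.

2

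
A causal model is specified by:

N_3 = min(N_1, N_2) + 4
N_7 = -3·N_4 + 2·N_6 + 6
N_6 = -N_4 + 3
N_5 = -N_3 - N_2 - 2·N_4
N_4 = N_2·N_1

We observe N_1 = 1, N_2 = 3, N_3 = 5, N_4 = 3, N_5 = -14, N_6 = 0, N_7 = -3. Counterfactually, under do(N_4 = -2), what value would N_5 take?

Intervening sets N_4 = -2 and removes its equation (N_4 = N_2·N_1).
N_3 = min(N_1, N_2) + 4  [with N_1=1, N_2=3]  = 5
N_5 = -N_3 - N_2 - 2·N_4  [with N_3=5, N_2=3, N_4=-2]  = -4

-4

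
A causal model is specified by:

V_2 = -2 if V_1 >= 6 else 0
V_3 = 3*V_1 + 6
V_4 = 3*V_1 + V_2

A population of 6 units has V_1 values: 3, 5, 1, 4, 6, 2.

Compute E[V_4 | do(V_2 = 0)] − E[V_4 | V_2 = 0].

1.5

Every unit gets V_2=0 under the intervention. V_4 values become 9, 15, 3, 12, 18, 6; E[V_4|do(V_2=0)] = 10.5.
E[V_4|V_2=0] averages over only the 5 units with V_2=0 (V_1 = 3, 5, 1, 4, 2): V_4 = 9, 15, 3, 12, 6, mean 9.
Difference = 10.5 − 9 = 1.5.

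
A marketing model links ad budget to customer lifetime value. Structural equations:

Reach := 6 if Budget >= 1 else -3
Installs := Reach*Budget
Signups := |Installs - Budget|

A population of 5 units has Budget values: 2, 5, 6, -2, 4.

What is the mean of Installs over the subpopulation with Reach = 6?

Conditioning on Reach=6 selects the 4 unit(s) with Budget ∈ {2, 5, 6, 4}. Their Installs values: 12, 30, 36, 24. Mean = 25.5.

25.5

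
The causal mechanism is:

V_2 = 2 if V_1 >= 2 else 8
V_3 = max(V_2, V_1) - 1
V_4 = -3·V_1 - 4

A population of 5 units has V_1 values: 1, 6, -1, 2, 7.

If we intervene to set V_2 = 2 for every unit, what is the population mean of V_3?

Every unit gets V_2=2 under the intervention. V_3 values become 1, 5, 1, 1, 6; E[V_3|do(V_2=2)] = 2.8.

2.8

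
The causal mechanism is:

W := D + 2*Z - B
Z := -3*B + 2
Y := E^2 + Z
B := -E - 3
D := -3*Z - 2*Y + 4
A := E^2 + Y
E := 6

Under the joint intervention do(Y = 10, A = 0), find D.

Setting Y = 10, A = 0 by intervention discards those variables' equations.
B = -E - 3  [with E=6]  = -9
Z = -3*B + 2  [with B=-9]  = 29
D = -3*Z - 2*Y + 4  [with Z=29, Y=10]  = -103

-103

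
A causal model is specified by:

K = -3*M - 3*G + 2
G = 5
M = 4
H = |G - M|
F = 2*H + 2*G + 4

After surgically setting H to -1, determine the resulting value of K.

The intervention breaks the incoming arrows to H: H = |G - M| no longer applies, and H = -1.
K is not downstream of the intervention, so its value is determined by the original equations.
K = -3*M - 3*G + 2  [with M=4, G=5]  = -25

-25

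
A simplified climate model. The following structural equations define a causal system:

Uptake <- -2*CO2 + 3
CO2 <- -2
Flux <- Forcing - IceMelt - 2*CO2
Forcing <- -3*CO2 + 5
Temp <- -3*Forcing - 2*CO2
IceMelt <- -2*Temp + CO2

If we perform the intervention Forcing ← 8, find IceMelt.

Under do(Forcing=8), the mechanism Forcing <- -3*CO2 + 5 is discarded; Forcing is fixed at 8.
Temp = -3*Forcing - 2*CO2  [with Forcing=8, CO2=-2]  = -20
IceMelt = -2*Temp + CO2  [with Temp=-20, CO2=-2]  = 38

38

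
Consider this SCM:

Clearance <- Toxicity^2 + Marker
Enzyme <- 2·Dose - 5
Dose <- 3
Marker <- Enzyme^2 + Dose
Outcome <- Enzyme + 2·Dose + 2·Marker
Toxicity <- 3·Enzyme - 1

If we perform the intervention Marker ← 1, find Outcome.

The intervention breaks the incoming arrows to Marker: Marker <- Enzyme^2 + Dose no longer applies, and Marker = 1.
Enzyme = 2·Dose - 5  [with Dose=3]  = 1
Outcome = Enzyme + 2·Dose + 2·Marker  [with Enzyme=1, Dose=3, Marker=1]  = 9

9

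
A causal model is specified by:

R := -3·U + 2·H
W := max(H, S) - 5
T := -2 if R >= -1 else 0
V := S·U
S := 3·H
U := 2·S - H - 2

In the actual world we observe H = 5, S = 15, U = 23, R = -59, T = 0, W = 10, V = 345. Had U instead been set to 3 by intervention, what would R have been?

1

The intervention breaks the incoming arrows to U: U := 2·S - H - 2 no longer applies, and U = 3.
R = -3·U + 2·H  [with U=3, H=5]  = 1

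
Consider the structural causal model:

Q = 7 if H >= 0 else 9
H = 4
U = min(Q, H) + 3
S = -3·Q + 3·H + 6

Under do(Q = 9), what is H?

Under do(Q=9), the mechanism Q = 7 if H >= 0 else 9 is discarded; Q is fixed at 9.
H is not downstream of the intervention, so its value is determined by the original equations.

4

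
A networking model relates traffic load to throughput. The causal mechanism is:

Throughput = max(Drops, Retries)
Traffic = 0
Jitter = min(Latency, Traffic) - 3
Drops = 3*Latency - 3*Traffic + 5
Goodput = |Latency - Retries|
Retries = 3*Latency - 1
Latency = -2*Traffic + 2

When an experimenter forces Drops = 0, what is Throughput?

5

The intervention breaks the incoming arrows to Drops: Drops = 3*Latency - 3*Traffic + 5 no longer applies, and Drops = 0.
Latency = -2*Traffic + 2  [with Traffic=0]  = 2
Retries = 3*Latency - 1  [with Latency=2]  = 5
Throughput = max(Drops, Retries)  [with Drops=0, Retries=5]  = 5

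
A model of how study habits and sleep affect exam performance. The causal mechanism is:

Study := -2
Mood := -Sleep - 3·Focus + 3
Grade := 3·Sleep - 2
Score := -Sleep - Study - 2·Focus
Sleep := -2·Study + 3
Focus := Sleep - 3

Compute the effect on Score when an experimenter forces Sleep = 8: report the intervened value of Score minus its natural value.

-3

Under do(Sleep=8), the mechanism Sleep := -2·Study + 3 is discarded; Sleep is fixed at 8.
Focus = Sleep - 3  [with Sleep=8]  = 5
Score = -Sleep - Study - 2·Focus  [with Sleep=8, Study=-2, Focus=5]  = -16
Without intervention: Sleep = -2·Study + 3  [with Study=-2]  = 7; Focus = Sleep - 3  [with Sleep=7]  = 4; Score = -Sleep - Study - 2·Focus  [with Sleep=7, Study=-2, Focus=4]  = -13.
Change = -16 − (-13) = -3.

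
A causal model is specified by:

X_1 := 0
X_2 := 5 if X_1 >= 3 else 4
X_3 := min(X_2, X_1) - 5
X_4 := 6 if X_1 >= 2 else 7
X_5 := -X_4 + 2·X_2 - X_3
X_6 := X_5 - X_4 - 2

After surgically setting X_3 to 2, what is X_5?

do(X_3=2) replaces the equation X_3 := min(X_2, X_1) - 5 with the constant X_3 = 2.
X_2 = 5 if X_1 >= 3 else 4  [with X_1=0]  = 4
X_4 = 6 if X_1 >= 2 else 7  [with X_1=0]  = 7
X_5 = -X_4 + 2·X_2 - X_3  [with X_4=7, X_2=4, X_3=2]  = -1

-1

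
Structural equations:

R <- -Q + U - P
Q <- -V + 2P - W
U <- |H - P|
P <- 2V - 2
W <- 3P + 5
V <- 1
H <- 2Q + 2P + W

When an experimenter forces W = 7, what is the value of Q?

The intervention breaks the incoming arrows to W: W <- 3P + 5 no longer applies, and W = 7.
P = 2V - 2  [with V=1]  = 0
Q = -V + 2P - W  [with V=1, P=0, W=7]  = -8

-8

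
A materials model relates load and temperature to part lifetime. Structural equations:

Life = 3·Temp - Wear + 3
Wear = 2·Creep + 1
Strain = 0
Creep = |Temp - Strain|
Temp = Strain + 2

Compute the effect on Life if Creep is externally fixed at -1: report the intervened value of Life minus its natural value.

6

do(Creep=-1) replaces the equation Creep = |Temp - Strain| with the constant Creep = -1.
Temp = Strain + 2  [with Strain=0]  = 2
Wear = 2·Creep + 1  [with Creep=-1]  = -1
Life = 3·Temp - Wear + 3  [with Temp=2, Wear=-1]  = 10
Without intervention: Temp = Strain + 2  [with Strain=0]  = 2; Creep = |Temp - Strain|  [with Temp=2, Strain=0]  = 2; Wear = 2·Creep + 1  [with Creep=2]  = 5; Life = 3·Temp - Wear + 3  [with Temp=2, Wear=5]  = 4.
Change = 10 − 4 = 6.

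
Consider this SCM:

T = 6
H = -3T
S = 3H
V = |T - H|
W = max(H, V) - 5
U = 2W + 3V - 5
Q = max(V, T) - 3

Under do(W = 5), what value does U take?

77

The intervention breaks the incoming arrows to W: W = max(H, V) - 5 no longer applies, and W = 5.
H = -3T  [with T=6]  = -18
V = |T - H|  [with T=6, H=-18]  = 24
U = 2W + 3V - 5  [with W=5, V=24]  = 77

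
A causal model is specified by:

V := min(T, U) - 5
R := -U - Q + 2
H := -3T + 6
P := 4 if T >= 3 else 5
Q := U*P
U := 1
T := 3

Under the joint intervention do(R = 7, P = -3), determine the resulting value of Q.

Setting R = 7, P = -3 by intervention discards those variables' equations.
Q = U*P  [with U=1, P=-3]  = -3

-3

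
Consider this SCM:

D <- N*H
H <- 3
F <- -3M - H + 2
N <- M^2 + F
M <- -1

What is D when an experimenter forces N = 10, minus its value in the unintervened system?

21

Intervening sets N = 10 and removes its equation (N <- M^2 + F).
D = N*H  [with N=10, H=3]  = 30
Without intervention: F = -3M - H + 2  [with M=-1, H=3]  = 2; N = M^2 + F  [with M=-1, F=2]  = 3; D = N*H  [with N=3, H=3]  = 9.
Change = 30 − 9 = 21.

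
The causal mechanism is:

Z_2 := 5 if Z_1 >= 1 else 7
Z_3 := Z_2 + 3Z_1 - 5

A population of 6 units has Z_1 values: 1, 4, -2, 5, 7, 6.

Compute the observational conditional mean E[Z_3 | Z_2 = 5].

13.8

E[Z_3|Z_2=5] averages over only the 5 units with Z_2=5 (Z_1 = 1, 4, 5, 7, 6): Z_3 = 3, 12, 15, 21, 18, mean 13.8.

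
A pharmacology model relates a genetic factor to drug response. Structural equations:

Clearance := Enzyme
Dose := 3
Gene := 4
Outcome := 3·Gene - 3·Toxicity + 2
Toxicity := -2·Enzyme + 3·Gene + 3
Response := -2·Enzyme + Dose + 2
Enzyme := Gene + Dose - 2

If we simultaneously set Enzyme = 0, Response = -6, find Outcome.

Under do(Enzyme = 0, Response = -6), each intervened variable's structural equation is replaced by its fixed value.
Toxicity = -2·Enzyme + 3·Gene + 3  [with Enzyme=0, Gene=4]  = 15
Outcome = 3·Gene - 3·Toxicity + 2  [with Gene=4, Toxicity=15]  = -31

-31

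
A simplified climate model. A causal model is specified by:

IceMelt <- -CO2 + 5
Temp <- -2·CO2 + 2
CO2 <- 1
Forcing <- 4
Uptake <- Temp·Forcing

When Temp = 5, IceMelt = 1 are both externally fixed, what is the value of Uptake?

Setting Temp = 5, IceMelt = 1 by intervention discards those variables' equations.
Uptake = Temp·Forcing  [with Temp=5, Forcing=4]  = 20

20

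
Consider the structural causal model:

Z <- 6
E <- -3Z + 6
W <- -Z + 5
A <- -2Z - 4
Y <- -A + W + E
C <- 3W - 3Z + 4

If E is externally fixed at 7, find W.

-1

The intervention breaks the incoming arrows to E: E <- -3Z + 6 no longer applies, and E = 7.
Since W is not a descendant of the intervened variable, it is unaffected.
W = -Z + 5  [with Z=6]  = -1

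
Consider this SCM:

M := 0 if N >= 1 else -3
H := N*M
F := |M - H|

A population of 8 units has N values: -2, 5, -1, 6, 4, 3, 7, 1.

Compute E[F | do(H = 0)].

The intervention sets H=0 in all 8 units regardless of N. Recomputing F per unit gives 3, 0, 3, 0, 0, 0, 0, 0; average 0.75.

0.75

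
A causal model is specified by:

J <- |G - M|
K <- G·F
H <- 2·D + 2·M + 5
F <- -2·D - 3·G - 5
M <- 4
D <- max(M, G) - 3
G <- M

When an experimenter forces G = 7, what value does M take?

Under do(G=7), the mechanism G <- M is discarded; G is fixed at 7.
M is not downstream of the intervention, so its value is determined by the original equations.

4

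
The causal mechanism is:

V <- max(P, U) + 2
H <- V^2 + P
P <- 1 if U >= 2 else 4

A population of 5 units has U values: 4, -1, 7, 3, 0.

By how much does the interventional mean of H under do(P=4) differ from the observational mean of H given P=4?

9

The intervention sets P=4 in all 5 units regardless of U. Recomputing H per unit gives 40, 40, 85, 40, 40; average 49.
Observing P=4 restricts to units where P's equation naturally yields 4: U ∈ {-1, 0}. In that subpopulation H = 40, 40, mean 40.
Difference = 49 − 40 = 9.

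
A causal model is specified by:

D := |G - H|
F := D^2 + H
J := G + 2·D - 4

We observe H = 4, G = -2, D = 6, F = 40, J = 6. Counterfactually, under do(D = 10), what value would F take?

104

The intervention breaks the incoming arrows to D: D := |G - H| no longer applies, and D = 10.
F = D^2 + H  [with D=10, H=4]  = 104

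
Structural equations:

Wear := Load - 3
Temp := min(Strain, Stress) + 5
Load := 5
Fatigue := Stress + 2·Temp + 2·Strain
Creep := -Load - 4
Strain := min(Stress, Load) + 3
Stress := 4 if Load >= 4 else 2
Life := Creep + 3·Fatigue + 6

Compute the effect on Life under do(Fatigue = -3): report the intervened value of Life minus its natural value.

-117

do(Fatigue=-3) replaces the equation Fatigue := Stress + 2·Temp + 2·Strain with the constant Fatigue = -3.
Creep = -Load - 4  [with Load=5]  = -9
Life = Creep + 3·Fatigue + 6  [with Creep=-9, Fatigue=-3]  = -12
Without intervention: Stress = 4 if Load >= 4 else 2  [with Load=5]  = 4; Strain = min(Stress, Load) + 3  [with Stress=4, Load=5]  = 7; Temp = min(Strain, Stress) + 5  [with Strain=7, Stress=4]  = 9; Creep = -Load - 4  [with Load=5]  = -9; Fatigue = Stress + 2·Temp + 2·Strain  [with Stress=4, Temp=9, Strain=7]  = 36; Life = Creep + 3·Fatigue + 6  [with Creep=-9, Fatigue=36]  = 105.
Change = -12 − 105 = -117.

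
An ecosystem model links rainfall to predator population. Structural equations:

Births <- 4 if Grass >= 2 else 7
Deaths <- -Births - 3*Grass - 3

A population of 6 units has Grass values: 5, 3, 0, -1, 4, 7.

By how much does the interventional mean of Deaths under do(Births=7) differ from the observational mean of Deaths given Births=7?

do(Births=7) breaks Births's dependence on Grass. With Births=7 fixed, Deaths across the units is -25, -19, -10, -7, -22, -31, mean -19.
Observing Births=7 restricts to units where Births's equation naturally yields 7: Grass ∈ {0, -1}. In that subpopulation Deaths = -10, -7, mean -8.5.
Difference = -19 − (-8.5) = -10.5.

-10.5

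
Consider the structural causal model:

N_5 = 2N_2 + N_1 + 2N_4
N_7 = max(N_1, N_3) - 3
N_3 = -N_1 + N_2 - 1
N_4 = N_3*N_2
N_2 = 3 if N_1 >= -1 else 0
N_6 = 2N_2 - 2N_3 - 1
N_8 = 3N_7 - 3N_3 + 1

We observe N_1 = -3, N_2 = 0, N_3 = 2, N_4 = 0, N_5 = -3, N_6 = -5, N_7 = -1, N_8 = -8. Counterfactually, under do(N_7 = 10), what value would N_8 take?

do(N_7=10) replaces the equation N_7 = max(N_1, N_3) - 3 with the constant N_7 = 10.
N_2 = 3 if N_1 >= -1 else 0  [with N_1=-3]  = 0
N_3 = -N_1 + N_2 - 1  [with N_1=-3, N_2=0]  = 2
N_8 = 3N_7 - 3N_3 + 1  [with N_7=10, N_3=2]  = 25

25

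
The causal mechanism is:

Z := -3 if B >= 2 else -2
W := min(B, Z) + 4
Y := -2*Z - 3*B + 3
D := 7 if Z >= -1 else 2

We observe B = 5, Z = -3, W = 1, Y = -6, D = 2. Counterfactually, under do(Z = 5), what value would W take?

9

The intervention breaks the incoming arrows to Z: Z := -3 if B >= 2 else -2 no longer applies, and Z = 5.
W = min(B, Z) + 4  [with B=5, Z=5]  = 9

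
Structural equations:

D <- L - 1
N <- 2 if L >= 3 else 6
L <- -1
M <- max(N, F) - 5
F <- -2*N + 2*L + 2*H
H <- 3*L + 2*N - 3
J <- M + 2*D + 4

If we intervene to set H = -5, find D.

The intervention breaks the incoming arrows to H: H <- 3*L + 2*N - 3 no longer applies, and H = -5.
No directed path runs from H to D, so D keeps its natural value.
D = L - 1  [with L=-1]  = -2

-2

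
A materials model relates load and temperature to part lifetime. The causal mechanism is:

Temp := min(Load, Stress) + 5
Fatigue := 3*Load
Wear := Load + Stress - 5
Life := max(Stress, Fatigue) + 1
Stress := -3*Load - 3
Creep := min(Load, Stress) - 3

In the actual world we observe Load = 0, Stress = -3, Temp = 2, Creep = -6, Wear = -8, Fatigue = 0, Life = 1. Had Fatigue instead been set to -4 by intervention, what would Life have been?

Intervening sets Fatigue = -4 and removes its equation (Fatigue := 3*Load).
Stress = -3*Load - 3  [with Load=0]  = -3
Life = max(Stress, Fatigue) + 1  [with Stress=-3, Fatigue=-4]  = -2

-2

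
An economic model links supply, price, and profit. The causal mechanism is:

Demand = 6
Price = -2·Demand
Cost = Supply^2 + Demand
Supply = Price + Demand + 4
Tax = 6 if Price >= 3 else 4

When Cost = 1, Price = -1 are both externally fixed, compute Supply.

Setting Cost = 1, Price = -1 by intervention discards those variables' equations.
Supply = Price + Demand + 4  [with Price=-1, Demand=6]  = 9

9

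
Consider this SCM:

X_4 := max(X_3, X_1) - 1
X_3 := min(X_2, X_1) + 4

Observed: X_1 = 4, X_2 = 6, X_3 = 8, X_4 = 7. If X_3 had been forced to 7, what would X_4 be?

The intervention breaks the incoming arrows to X_3: X_3 := min(X_2, X_1) + 4 no longer applies, and X_3 = 7.
X_4 = max(X_3, X_1) - 1  [with X_3=7, X_1=4]  = 6

6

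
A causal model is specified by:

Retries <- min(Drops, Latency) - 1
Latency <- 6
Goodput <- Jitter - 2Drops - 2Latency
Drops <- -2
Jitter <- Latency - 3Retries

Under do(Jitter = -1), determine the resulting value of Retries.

-3

Under do(Jitter=-1), the mechanism Jitter <- Latency - 3Retries is discarded; Jitter is fixed at -1.
Since Retries is not a descendant of the intervened variable, it is unaffected.
Retries = min(Drops, Latency) - 1  [with Drops=-2, Latency=6]  = -3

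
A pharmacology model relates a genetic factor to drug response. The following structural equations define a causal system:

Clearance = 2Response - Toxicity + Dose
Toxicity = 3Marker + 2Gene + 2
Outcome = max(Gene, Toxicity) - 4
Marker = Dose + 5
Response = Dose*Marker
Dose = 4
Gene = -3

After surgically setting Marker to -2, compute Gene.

-3

Under do(Marker=-2), the mechanism Marker = Dose + 5 is discarded; Marker is fixed at -2.
Gene is not downstream of the intervention, so its value is determined by the original equations.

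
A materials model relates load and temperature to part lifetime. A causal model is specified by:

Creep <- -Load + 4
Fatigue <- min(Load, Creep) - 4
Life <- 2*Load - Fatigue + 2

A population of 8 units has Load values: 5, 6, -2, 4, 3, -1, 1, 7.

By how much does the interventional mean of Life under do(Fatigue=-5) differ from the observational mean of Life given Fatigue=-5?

1.75

Every unit gets Fatigue=-5 under the intervention. Life values become 17, 19, 3, 15, 13, 5, 9, 21; E[Life|do(Fatigue=-5)] = 12.75.
Conditioning on Fatigue=-5 selects the 2 unit(s) with Load ∈ {5, -1}. Their Life values: 17, 5. Mean = 11.
Difference = 12.75 − 11 = 1.75.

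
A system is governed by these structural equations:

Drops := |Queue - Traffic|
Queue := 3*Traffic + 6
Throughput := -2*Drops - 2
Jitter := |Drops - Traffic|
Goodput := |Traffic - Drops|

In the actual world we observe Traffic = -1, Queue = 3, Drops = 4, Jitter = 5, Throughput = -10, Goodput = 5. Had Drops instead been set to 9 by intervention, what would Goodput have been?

10

The intervention breaks the incoming arrows to Drops: Drops := |Queue - Traffic| no longer applies, and Drops = 9.
Goodput = |Traffic - Drops|  [with Traffic=-1, Drops=9]  = 10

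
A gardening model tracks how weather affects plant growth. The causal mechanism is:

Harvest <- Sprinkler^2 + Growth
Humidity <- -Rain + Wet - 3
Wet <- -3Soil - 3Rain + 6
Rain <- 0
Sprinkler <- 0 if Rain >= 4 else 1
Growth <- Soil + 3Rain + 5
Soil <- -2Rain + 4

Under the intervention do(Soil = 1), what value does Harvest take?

The intervention breaks the incoming arrows to Soil: Soil <- -2Rain + 4 no longer applies, and Soil = 1.
Sprinkler = 0 if Rain >= 4 else 1  [with Rain=0]  = 1
Growth = Soil + 3Rain + 5  [with Soil=1, Rain=0]  = 6
Harvest = Sprinkler^2 + Growth  [with Sprinkler=1, Growth=6]  = 7

7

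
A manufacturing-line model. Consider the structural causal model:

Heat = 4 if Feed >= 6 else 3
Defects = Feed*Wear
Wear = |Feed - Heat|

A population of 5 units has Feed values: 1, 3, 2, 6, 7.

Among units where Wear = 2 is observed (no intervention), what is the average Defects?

Observing Wear=2 restricts to units where Wear's equation naturally yields 2: Feed ∈ {1, 6}. In that subpopulation Defects = 2, 12, mean 7.

7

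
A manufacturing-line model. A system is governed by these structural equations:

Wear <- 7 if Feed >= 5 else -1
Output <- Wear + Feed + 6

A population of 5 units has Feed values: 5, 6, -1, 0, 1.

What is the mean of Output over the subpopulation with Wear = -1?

Conditioning on Wear=-1 selects the 3 unit(s) with Feed ∈ {-1, 0, 1}. Their Output values: 4, 5, 6. Mean = 5.

5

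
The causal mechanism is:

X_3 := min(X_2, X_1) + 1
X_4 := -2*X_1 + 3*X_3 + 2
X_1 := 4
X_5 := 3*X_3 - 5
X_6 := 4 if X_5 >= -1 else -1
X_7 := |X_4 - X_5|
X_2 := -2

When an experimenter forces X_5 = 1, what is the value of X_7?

Under do(X_5=1), the mechanism X_5 := 3*X_3 - 5 is discarded; X_5 is fixed at 1.
X_3 = min(X_2, X_1) + 1  [with X_2=-2, X_1=4]  = -1
X_4 = -2*X_1 + 3*X_3 + 2  [with X_1=4, X_3=-1]  = -9
X_7 = |X_4 - X_5|  [with X_4=-9, X_5=1]  = 10

10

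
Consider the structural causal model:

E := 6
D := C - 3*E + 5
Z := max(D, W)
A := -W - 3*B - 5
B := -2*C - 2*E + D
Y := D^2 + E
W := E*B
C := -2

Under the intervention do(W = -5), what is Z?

The intervention breaks the incoming arrows to W: W := E*B no longer applies, and W = -5.
D = C - 3*E + 5  [with C=-2, E=6]  = -15
Z = max(D, W)  [with D=-15, W=-5]  = -5

-5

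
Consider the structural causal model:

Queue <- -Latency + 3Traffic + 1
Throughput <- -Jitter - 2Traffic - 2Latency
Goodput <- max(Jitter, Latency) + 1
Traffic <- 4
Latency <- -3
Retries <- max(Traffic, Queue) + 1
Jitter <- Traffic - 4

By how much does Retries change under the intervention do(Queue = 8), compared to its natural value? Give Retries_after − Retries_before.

-8

The intervention breaks the incoming arrows to Queue: Queue <- -Latency + 3Traffic + 1 no longer applies, and Queue = 8.
Retries = max(Traffic, Queue) + 1  [with Traffic=4, Queue=8]  = 9
Without intervention: Queue = -Latency + 3Traffic + 1  [with Latency=-3, Traffic=4]  = 16; Retries = max(Traffic, Queue) + 1  [with Traffic=4, Queue=16]  = 17.
Change = 9 − 17 = -8.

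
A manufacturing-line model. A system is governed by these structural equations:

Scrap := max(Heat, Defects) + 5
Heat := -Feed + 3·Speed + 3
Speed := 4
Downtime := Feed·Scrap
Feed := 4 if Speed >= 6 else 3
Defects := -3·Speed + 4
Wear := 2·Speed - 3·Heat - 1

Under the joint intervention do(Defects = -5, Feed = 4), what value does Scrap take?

16

The joint intervention fixes Defects = -5, Feed = 4, removing each variable's own equation.
Heat = -Feed + 3·Speed + 3  [with Feed=4, Speed=4]  = 11
Scrap = max(Heat, Defects) + 5  [with Heat=11, Defects=-5]  = 16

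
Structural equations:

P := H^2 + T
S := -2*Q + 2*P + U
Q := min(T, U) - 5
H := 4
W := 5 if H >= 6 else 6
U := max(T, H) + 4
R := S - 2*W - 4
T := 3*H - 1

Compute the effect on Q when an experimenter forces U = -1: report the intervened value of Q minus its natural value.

-12

Intervening sets U = -1 and removes its equation (U := max(T, H) + 4).
T = 3*H - 1  [with H=4]  = 11
Q = min(T, U) - 5  [with T=11, U=-1]  = -6
Without intervention: T = 3*H - 1  [with H=4]  = 11; U = max(T, H) + 4  [with T=11, H=4]  = 15; Q = min(T, U) - 5  [with T=11, U=15]  = 6.
Change = -6 − 6 = -12.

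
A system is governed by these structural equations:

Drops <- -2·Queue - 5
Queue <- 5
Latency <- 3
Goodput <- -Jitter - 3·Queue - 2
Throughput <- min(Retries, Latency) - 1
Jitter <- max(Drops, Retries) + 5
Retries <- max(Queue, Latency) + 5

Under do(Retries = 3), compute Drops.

-15

Under do(Retries=3), the mechanism Retries <- max(Queue, Latency) + 5 is discarded; Retries is fixed at 3.
Since Drops is not a descendant of the intervened variable, it is unaffected.
Drops = -2·Queue - 5  [with Queue=5]  = -15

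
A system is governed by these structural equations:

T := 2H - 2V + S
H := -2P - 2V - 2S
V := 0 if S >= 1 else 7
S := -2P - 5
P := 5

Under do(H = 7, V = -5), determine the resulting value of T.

The joint intervention fixes H = 7, V = -5, removing each variable's own equation.
S = -2P - 5  [with P=5]  = -15
T = 2H - 2V + S  [with H=7, V=-5, S=-15]  = 9

9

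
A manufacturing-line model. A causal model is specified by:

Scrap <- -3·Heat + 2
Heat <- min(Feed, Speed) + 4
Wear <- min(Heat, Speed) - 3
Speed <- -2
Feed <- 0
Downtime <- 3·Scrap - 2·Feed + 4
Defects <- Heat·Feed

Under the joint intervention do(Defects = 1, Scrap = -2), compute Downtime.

Under do(Defects = 1, Scrap = -2), each intervened variable's structural equation is replaced by its fixed value.
Downtime = 3·Scrap - 2·Feed + 4  [with Scrap=-2, Feed=0]  = -2

-2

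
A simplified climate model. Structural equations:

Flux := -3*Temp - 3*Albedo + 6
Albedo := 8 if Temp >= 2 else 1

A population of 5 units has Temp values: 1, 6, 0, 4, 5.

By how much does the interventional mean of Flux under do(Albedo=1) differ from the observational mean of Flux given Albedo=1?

-8.1

Every unit gets Albedo=1 under the intervention. Flux values become 0, -15, 3, -9, -12; E[Flux|do(Albedo=1)] = -6.6.
E[Flux|Albedo=1] averages over only the 2 units with Albedo=1 (Temp = 1, 0): Flux = 0, 3, mean 1.5.
Difference = -6.6 − 1.5 = -8.1.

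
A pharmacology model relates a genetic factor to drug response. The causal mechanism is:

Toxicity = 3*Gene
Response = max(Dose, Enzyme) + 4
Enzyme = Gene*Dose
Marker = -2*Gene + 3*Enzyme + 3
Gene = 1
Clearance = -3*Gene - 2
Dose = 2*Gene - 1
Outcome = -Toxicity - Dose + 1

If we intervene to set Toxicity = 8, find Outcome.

Intervening sets Toxicity = 8 and removes its equation (Toxicity = 3*Gene).
Dose = 2*Gene - 1  [with Gene=1]  = 1
Outcome = -Toxicity - Dose + 1  [with Toxicity=8, Dose=1]  = -8

-8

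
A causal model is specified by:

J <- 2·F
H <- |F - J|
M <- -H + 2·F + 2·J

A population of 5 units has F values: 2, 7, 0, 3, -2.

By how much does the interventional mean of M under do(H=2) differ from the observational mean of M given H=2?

12

Every unit gets H=2 under the intervention. M values become 10, 40, -2, 16, -14; E[M|do(H=2)] = 10.
Observing H=2 restricts to units where H's equation naturally yields 2: F ∈ {2, -2}. In that subpopulation M = 10, -14, mean -2.
Difference = 10 − (-2) = 12.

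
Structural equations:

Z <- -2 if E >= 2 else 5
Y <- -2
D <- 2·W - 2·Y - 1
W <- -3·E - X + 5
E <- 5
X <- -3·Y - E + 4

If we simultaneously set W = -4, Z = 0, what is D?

-5

Setting W = -4, Z = 0 by intervention discards those variables' equations.
D = 2·W - 2·Y - 1  [with W=-4, Y=-2]  = -5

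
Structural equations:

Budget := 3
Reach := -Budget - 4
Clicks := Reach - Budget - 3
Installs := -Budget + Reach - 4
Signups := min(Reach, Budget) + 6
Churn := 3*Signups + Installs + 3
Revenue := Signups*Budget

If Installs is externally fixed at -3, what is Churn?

-3

Under do(Installs=-3), the mechanism Installs := -Budget + Reach - 4 is discarded; Installs is fixed at -3.
Reach = -Budget - 4  [with Budget=3]  = -7
Signups = min(Reach, Budget) + 6  [with Reach=-7, Budget=3]  = -1
Churn = 3*Signups + Installs + 3  [with Signups=-1, Installs=-3]  = -3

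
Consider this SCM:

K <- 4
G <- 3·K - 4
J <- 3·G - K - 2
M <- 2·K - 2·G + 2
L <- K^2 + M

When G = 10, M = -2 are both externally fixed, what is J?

The joint intervention fixes G = 10, M = -2, removing each variable's own equation.
J = 3·G - K - 2  [with G=10, K=4]  = 24

24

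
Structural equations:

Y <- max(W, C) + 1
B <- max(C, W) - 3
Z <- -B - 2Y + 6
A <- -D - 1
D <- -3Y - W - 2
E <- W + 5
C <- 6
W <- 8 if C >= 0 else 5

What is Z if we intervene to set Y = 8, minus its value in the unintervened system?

do(Y=8) replaces the equation Y <- max(W, C) + 1 with the constant Y = 8.
W = 8 if C >= 0 else 5  [with C=6]  = 8
B = max(C, W) - 3  [with C=6, W=8]  = 5
Z = -B - 2Y + 6  [with B=5, Y=8]  = -15
Without intervention: W = 8 if C >= 0 else 5  [with C=6]  = 8; Y = max(W, C) + 1  [with W=8, C=6]  = 9; B = max(C, W) - 3  [with C=6, W=8]  = 5; Z = -B - 2Y + 6  [with B=5, Y=9]  = -17.
Change = -15 − (-17) = 2.

2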